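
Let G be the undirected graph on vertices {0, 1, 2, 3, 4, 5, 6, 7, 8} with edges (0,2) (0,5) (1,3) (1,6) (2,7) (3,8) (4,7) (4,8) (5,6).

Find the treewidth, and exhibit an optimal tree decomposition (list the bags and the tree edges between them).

Treewidth 2.
One such decomposition:
Bags: B1 = {0, 5, 6}  B2 = {0, 2, 6}  B3 = {2, 6, 7}  B4 = {4, 6, 7}  B5 = {4, 6, 8}  B6 = {3, 6, 8}  B7 = {1, 3, 6}
Tree: B1–B2, B2–B3, B3–B4, B4–B5, B5–B6, B6–B7

The largest bag has 3 vertices, giving width 2; this decomposition certifies tw(G) ≤ 2. The edges 6–5–0–2–7–4–8–3–1–6 form a cycle, so G is not a tree and its treewidth is at least 2. The upper and lower bounds meet at 2, so that is the treewidth.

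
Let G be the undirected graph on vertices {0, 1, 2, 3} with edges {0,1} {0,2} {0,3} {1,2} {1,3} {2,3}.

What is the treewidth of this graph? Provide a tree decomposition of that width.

With just one bag of size 4, the width is 4 − 1 = 3, so tw(G) ≤ 3. On the other hand G contains the 4-clique {0, 1, 2, 3}. A clique must lie in a single bag of any decomposition, so no decomposition can have width below 3. Combining the bounds, tw(G) = 3.

Treewidth 3.
One optimal decomposition is:
Bags: B1 = {0, 1, 2, 3}
Tree: (single bag)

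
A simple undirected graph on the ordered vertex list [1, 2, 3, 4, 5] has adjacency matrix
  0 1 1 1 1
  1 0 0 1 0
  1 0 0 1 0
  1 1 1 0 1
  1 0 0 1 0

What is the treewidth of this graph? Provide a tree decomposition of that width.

Treewidth 2.
Bags: B1 = {1, 3, 4}  B2 = {1, 2, 4}  B3 = {1, 4, 5}
Tree: B1–B2, B1–B3

The largest bag has 3 vertices, giving width 2; this decomposition certifies tw(G) ≤ 2. For the lower bound, the 3 vertices {1, 2, 4} are pairwise adjacent, and any tree decomposition puts a clique entirely inside one bag — forcing width ≥ 2. Combining the bounds, tw(G) = 2.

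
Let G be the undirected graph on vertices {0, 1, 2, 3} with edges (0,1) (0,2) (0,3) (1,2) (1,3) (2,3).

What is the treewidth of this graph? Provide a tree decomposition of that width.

With just one bag of size 4, the width is 4 − 1 = 3, so tw(G) ≤ 3. Conversely, {0, 1, 2, 3} is a clique of size 4, and the vertices of any clique must share a bag in every tree decomposition; so some bag has ≥ 4 vertices and tw(G) ≥ 3. The upper and lower bounds meet at 3, so that is the treewidth.

Treewidth 3.
One optimal decomposition is:
Bags: B1 = {0, 1, 2, 3}
Tree: (single bag)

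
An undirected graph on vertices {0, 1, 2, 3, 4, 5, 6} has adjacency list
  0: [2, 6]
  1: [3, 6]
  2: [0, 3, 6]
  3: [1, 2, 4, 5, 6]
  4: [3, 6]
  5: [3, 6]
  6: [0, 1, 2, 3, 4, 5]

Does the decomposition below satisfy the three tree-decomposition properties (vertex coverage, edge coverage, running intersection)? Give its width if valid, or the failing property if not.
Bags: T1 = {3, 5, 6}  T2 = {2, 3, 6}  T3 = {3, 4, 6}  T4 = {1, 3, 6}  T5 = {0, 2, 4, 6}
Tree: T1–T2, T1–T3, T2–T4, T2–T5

A tree decomposition must satisfy three properties: every vertex lies in some bag; for every edge, both endpoints lie together in some bag; and for every vertex, the bags containing it form a connected subtree. Here bags containing vertex 4 are not connected in the tree, so the decomposition is invalid.

No — bags containing vertex 4 are not connected in the tree.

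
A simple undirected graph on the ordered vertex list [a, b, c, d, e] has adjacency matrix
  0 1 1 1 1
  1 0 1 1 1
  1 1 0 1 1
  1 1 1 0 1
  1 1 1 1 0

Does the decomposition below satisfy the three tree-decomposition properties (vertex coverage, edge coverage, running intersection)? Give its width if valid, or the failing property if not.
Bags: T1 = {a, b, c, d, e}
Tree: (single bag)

Vertex coverage: the bags together contain {a, b, c, d, e}, the full vertex set. Edge coverage: each edge of G has both endpoints in at least one bag. Running intersection: for every vertex, the bags containing it form a connected subtree. All three properties hold, so this is a valid tree decomposition of width max|bag| − 1 = 4, and hence tw(G) ≤ 4.

Yes; width 4.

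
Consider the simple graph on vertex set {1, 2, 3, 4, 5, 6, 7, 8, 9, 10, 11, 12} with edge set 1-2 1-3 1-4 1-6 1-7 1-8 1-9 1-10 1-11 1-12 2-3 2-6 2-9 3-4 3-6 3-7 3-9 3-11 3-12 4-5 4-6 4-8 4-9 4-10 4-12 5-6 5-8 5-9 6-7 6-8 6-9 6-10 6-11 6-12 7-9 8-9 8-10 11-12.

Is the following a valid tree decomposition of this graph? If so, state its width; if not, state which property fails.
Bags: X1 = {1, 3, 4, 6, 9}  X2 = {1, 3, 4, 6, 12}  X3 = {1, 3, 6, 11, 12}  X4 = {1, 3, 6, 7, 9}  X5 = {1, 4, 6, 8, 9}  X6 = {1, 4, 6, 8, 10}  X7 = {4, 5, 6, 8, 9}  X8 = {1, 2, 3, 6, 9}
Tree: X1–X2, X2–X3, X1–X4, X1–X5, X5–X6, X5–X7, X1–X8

Every vertex of G appears in some bag (union = {1, 2, 3, 4, 5, 6, 7, 8, 9, 10, 11, 12}); every edge is covered by a bag; and for each vertex v the set of bags containing v is connected in the bag tree. The decomposition is therefore valid. The largest bag has 5 vertices, so the width is 4.

Yes; width 4.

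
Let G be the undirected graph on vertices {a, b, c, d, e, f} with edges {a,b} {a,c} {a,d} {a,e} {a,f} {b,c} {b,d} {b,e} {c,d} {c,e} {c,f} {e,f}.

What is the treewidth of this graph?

A width-3 tree decomposition is:
Bags: B1 = {a, b, c, e}  B2 = {a, c, e, f}  B3 = {a, b, c, d}
Tree: B1–B2, B1–B3
The largest bag has 4 vertices, giving width 3; this decomposition certifies tw(G) ≤ 3. For the lower bound, the 4 vertices {a, b, c, d} are pairwise adjacent, and any tree decomposition puts a clique entirely inside one bag — forcing width ≥ 3. The upper and lower bounds meet at 3, so that is the treewidth.

3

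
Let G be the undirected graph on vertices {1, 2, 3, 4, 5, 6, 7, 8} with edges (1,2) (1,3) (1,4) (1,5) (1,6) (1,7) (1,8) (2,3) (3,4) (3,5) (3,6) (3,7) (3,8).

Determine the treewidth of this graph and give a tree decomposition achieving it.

Every bag has size at most 3, so the width is 3 − 1 = 2 and tw(G) ≤ 2. For the lower bound, the 3 vertices {1, 2, 3} are pairwise adjacent, and any tree decomposition puts a clique entirely inside one bag — forcing width ≥ 2. Therefore the treewidth is 2.

Treewidth 2.
One optimal decomposition is:
Bags: B1 = {1, 3, 5}  B2 = {1, 3, 6}  B3 = {1, 2, 3}  B4 = {1, 3, 7}  B5 = {1, 3, 4}  B6 = {1, 3, 8}
Tree: B1–B2, B1–B3, B3–B4, B4–B5, B3–B6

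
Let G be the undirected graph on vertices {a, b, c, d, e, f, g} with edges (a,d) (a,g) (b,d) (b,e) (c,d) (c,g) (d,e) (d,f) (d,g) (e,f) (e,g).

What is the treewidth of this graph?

A width-2 tree decomposition is:
Bags: B1 = {d, e, g}  B2 = {a, d, g}  B3 = {b, d, e}  B4 = {c, d, g}  B5 = {d, e, f}
Tree: B1–B2, B1–B3, B2–B4, B1–B5
The largest bag has 3 vertices, giving width 2; this decomposition certifies tw(G) ≤ 2. For the lower bound, the 3 vertices {d, e, g} are pairwise adjacent, and any tree decomposition puts a clique entirely inside one bag — forcing width ≥ 2. Therefore the treewidth is 2.

2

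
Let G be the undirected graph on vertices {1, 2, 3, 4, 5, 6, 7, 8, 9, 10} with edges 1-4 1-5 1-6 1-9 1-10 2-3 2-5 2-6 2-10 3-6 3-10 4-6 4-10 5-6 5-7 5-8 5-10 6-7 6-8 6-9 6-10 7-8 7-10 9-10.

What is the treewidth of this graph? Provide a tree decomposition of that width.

Each bag holds 4 vertices, so the decomposition has width 3, which upper-bounds the treewidth. On the other hand G contains the 4-clique {5, 6, 7, 8}. A clique must lie in a single bag of any decomposition, so no decomposition can have width below 3. Therefore the treewidth is 3.

Treewidth 3.
One optimal decomposition is:
Bags: B1 = {1, 5, 6, 10}  B2 = {1, 4, 6, 10}  B3 = {5, 6, 7, 10}  B4 = {1, 6, 9, 10}  B5 = {2, 5, 6, 10}  B6 = {2, 3, 6, 10}  B7 = {5, 6, 7, 8}
Tree: B1–B2, B1–B3, B2–B4, B1–B5, B5–B6, B3–B7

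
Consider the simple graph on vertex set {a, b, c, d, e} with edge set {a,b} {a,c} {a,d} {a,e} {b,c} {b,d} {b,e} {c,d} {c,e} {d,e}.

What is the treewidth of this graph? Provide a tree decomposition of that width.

With just one bag of size 5, the width is 5 − 1 = 4, so tw(G) ≤ 4. On the other hand G contains the 5-clique {a, b, c, d, e}. A clique must lie in a single bag of any decomposition, so no decomposition can have width below 4. Combining the bounds, tw(G) = 4.

Treewidth 4.
One such decomposition:
Bags: B1 = {a, b, c, d, e}
Tree: (single bag)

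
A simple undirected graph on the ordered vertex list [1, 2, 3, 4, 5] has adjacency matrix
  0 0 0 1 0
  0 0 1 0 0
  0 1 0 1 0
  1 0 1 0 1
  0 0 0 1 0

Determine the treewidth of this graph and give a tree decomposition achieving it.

Each bag holds 2 vertices, so the decomposition has width 1, which upper-bounds the treewidth. Since G has at least one edge (e.g. 2–3), it is not an edgeless graph, so tw(G) ≥ 1. Therefore the treewidth is 1.

Treewidth 1.
Bags: B1 = {2, 3}  B2 = {3, 4}  B3 = {1, 4}  B4 = {4, 5}
Tree: B1–B2, B2–B3, B3–B4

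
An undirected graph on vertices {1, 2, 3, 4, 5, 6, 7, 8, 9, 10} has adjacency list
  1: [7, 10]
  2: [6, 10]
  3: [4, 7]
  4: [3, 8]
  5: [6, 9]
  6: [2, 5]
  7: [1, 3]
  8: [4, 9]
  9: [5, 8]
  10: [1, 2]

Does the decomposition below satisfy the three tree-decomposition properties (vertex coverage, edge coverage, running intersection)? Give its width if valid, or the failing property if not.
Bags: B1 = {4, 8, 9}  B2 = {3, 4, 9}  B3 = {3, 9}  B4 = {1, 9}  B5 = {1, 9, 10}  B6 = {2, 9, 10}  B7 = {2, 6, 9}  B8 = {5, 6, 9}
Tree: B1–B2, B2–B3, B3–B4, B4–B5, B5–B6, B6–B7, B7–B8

No — vertex 7 appears in no bag.

A tree decomposition must satisfy three properties: every vertex lies in some bag; for every edge, both endpoints lie together in some bag; and for every vertex, the bags containing it form a connected subtree. Here vertex 7 appears in no bag, so the decomposition is invalid.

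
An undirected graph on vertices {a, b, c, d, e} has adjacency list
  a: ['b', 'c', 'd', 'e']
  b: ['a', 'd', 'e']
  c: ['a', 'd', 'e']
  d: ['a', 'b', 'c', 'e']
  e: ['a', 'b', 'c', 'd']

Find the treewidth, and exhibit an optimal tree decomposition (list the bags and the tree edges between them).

Treewidth 3.
Bags: B1 = {a, b, d, e}  B2 = {a, c, d, e}
Tree: B1–B2

The largest bag has 4 vertices, giving width 3; this decomposition certifies tw(G) ≤ 3. On the other hand G contains the 4-clique {a, c, d, e}. A clique must lie in a single bag of any decomposition, so no decomposition can have width below 3. Therefore the treewidth is 3.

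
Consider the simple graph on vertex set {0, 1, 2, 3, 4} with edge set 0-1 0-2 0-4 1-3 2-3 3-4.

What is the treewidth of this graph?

A width-2 tree decomposition is:
Bags: B1 = {0, 3, 4}  B2 = {0, 2, 3}  B3 = {0, 1, 3}
Tree: B1–B2, B2–B3
Every bag has size at most 3, so the width is 3 − 1 = 2 and tw(G) ≤ 2. Since 4–3–2–0–4 is a cycle in G, G is not acyclic. Forests are exactly the graphs of treewidth ≤ 1, so tw(G) ≥ 2. Hence tw(G) = 2 exactly.

2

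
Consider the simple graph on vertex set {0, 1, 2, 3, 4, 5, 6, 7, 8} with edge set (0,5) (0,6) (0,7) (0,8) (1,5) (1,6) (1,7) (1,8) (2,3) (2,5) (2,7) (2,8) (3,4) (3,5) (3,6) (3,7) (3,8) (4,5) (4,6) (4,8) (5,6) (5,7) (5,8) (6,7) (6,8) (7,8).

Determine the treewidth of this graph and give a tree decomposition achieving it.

Treewidth 4.
Bags: B1 = {3, 5, 6, 7, 8}  B2 = {0, 5, 6, 7, 8}  B3 = {1, 5, 6, 7, 8}  B4 = {3, 4, 5, 6, 8}  B5 = {2, 3, 5, 7, 8}
Tree: B1–B2, B2–B3, B1–B4, B1–B5

The largest bag has 5 vertices, giving width 4; this decomposition certifies tw(G) ≤ 4. On the other hand G contains the 5-clique {2, 3, 5, 7, 8}. A clique must lie in a single bag of any decomposition, so no decomposition can have width below 4. Therefore the treewidth is 4.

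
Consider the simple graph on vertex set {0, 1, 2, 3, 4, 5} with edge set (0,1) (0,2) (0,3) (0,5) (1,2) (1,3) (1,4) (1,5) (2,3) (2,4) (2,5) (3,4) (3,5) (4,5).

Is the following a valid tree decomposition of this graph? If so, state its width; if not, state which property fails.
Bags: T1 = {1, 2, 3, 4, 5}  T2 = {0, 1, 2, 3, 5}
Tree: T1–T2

Yes; width 4.

Vertex coverage: the bags together contain {0, 1, 2, 3, 4, 5}, the full vertex set. Edge coverage: each edge of G has both endpoints in at least one bag. Running intersection: for every vertex, the bags containing it form a connected subtree. All three properties hold, so this is a valid tree decomposition of width max|bag| − 1 = 4, and hence tw(G) ≤ 4.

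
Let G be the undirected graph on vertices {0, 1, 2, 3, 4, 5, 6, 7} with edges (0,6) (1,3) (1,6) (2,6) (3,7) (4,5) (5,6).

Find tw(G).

A width-1 tree decomposition is:
Bags: B1 = {1, 3}  B2 = {1, 6}  B3 = {5, 6}  B4 = {0, 6}  B5 = {4, 5}  B6 = {3, 7}  B7 = {2, 6}
Tree: B1–B2, B2–B3, B3–B4, B3–B5, B1–B6, B2–B7
Each bag holds 2 vertices, so the decomposition has width 1, which upper-bounds the treewidth. G has an edge, so its treewidth is at least 1. Therefore the treewidth is 1.

1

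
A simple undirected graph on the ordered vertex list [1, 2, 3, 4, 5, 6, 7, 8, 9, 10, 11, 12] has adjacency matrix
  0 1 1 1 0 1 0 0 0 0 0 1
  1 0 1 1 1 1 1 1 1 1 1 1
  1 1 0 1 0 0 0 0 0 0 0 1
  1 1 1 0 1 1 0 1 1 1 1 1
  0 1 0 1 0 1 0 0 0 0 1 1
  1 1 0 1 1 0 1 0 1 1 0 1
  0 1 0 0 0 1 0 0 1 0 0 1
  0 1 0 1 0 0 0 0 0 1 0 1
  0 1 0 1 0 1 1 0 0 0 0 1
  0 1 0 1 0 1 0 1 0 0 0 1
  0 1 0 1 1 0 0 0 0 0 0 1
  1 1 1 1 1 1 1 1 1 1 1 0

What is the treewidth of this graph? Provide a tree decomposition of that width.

Each bag holds 5 vertices, so the decomposition has width 4, which upper-bounds the treewidth. For the lower bound, the 5 vertices {2, 4, 8, 10, 12} are pairwise adjacent, and any tree decomposition puts a clique entirely inside one bag — forcing width ≥ 4. Hence tw(G) = 4 exactly.

Treewidth 4.
Bags: B1 = {2, 4, 5, 6, 12}  B2 = {1, 2, 4, 6, 12}  B3 = {2, 4, 6, 10, 12}  B4 = {2, 4, 5, 11, 12}  B5 = {1, 2, 3, 4, 12}  B6 = {2, 4, 8, 10, 12}  B7 = {2, 4, 6, 9, 12}  B8 = {2, 6, 7, 9, 12}
Tree: B1–B2, B2–B3, B1–B4, B2–B5, B3–B6, B2–B7, B7–B8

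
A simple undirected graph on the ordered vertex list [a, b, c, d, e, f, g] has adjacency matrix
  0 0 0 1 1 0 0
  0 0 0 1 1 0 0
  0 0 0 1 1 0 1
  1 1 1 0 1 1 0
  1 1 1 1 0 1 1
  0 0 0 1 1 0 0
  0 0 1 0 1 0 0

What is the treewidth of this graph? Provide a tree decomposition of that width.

Treewidth 2.
Bags: B1 = {c, d, e}  B2 = {d, e, f}  B3 = {a, d, e}  B4 = {b, d, e}  B5 = {c, e, g}
Tree: B1–B2, B1–B3, B1–B4, B1–B5

Each bag holds 3 vertices, so the decomposition has width 2, which upper-bounds the treewidth. On the other hand G contains the 3-clique {d, e, f}. A clique must lie in a single bag of any decomposition, so no decomposition can have width below 2. The upper and lower bounds meet at 2, so that is the treewidth.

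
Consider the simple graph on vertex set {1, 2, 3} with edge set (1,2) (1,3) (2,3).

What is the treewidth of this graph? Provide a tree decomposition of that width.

Treewidth 2.
One optimal decomposition is:
Bags: B1 = {1, 2, 3}
Tree: (single bag)

With just one bag of size 3, the width is 3 − 1 = 2, so tw(G) ≤ 2. On the other hand G contains the 3-clique {1, 2, 3}. A clique must lie in a single bag of any decomposition, so no decomposition can have width below 2. Hence tw(G) = 2 exactly.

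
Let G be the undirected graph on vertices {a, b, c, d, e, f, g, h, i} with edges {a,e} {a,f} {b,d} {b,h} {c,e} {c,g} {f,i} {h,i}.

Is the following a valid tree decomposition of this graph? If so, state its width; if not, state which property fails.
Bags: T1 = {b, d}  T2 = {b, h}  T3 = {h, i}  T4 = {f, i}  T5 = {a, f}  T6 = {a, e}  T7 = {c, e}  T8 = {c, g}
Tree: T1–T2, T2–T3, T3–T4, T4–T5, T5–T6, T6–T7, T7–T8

Vertex coverage: the bags together contain {a, b, c, d, e, f, g, h, i}, the full vertex set. Edge coverage: each edge of G has both endpoints in at least one bag. Running intersection: for every vertex, the bags containing it form a connected subtree. All three properties hold, so this is a valid tree decomposition of width max|bag| − 1 = 1, and hence tw(G) ≤ 1.

Yes; width 1.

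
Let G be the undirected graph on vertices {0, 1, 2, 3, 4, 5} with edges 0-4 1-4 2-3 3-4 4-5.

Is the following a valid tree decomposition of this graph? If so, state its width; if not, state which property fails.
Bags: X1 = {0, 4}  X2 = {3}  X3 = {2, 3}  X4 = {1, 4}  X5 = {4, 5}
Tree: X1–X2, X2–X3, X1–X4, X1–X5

No — edge (4,3) lies in no bag.

A tree decomposition must satisfy three properties: every vertex lies in some bag; for every edge, both endpoints lie together in some bag; and for every vertex, the bags containing it form a connected subtree. Here edge (4,3) lies in no bag, so the decomposition is invalid.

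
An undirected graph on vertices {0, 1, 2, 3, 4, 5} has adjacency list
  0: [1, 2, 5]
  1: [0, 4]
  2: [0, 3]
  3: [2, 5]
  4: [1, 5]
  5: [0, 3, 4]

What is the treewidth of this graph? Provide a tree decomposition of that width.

The largest bag has 3 vertices, giving width 2; this decomposition certifies tw(G) ≤ 2. The edges 1–4–5–0–1 form a cycle, so G is not a tree and its treewidth is at least 2. The upper and lower bounds meet at 2, so that is the treewidth.

Treewidth 2.
Bags: B1 = {0, 1, 4}  B2 = {0, 4, 5}  B3 = {0, 2, 5}  B4 = {2, 3, 5}
Tree: B1–B2, B2–B3, B3–B4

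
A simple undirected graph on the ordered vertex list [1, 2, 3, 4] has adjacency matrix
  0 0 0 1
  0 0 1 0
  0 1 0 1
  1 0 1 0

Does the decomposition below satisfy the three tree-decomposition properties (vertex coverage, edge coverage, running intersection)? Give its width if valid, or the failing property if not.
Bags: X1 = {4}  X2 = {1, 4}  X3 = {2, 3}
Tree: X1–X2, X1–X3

A tree decomposition must satisfy three properties: every vertex lies in some bag; for every edge, both endpoints lie together in some bag; and for every vertex, the bags containing it form a connected subtree. Here edge (3,4) lies in no bag, so the decomposition is invalid.

No — edge (3,4) lies in no bag.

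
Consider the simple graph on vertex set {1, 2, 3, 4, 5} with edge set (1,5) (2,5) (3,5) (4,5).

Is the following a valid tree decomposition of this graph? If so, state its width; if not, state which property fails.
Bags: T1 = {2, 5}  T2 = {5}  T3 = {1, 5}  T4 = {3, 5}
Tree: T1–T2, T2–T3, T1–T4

No — vertex 4 appears in no bag.

A tree decomposition must satisfy three properties: every vertex lies in some bag; for every edge, both endpoints lie together in some bag; and for every vertex, the bags containing it form a connected subtree. Here vertex 4 appears in no bag, so the decomposition is invalid.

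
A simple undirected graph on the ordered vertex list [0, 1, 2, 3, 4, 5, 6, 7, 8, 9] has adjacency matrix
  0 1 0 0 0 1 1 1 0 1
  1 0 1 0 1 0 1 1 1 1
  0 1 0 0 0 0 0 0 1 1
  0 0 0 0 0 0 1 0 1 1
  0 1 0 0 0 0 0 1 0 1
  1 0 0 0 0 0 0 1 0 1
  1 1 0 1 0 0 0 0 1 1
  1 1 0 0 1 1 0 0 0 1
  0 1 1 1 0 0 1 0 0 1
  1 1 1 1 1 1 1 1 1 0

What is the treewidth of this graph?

A width-3 tree decomposition is:
Bags: B1 = {0, 5, 7, 9}  B2 = {0, 1, 7, 9}  B3 = {0, 1, 6, 9}  B4 = {1, 6, 8, 9}  B5 = {1, 2, 8, 9}  B6 = {1, 4, 7, 9}  B7 = {3, 6, 8, 9}
Tree: B1–B2, B2–B3, B3–B4, B4–B5, B2–B6, B4–B7
Every bag has size at most 4, so the width is 4 − 1 = 3 and tw(G) ≤ 3. On the other hand G contains the 4-clique {0, 1, 6, 9}. A clique must lie in a single bag of any decomposition, so no decomposition can have width below 3. Combining the bounds, tw(G) = 3.

3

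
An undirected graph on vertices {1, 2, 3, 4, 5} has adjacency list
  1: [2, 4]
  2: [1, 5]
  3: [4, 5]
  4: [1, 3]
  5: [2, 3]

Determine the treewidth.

2

A width-2 tree decomposition is:
Bags: B1 = {1, 2, 4}  B2 = {2, 4, 5}  B3 = {3, 4, 5}
Tree: B1–B2, B2–B3
The largest bag has 3 vertices, giving width 2; this decomposition certifies tw(G) ≤ 2. Since 4–1–2–5–3–4 is a cycle in G, G is not acyclic. Forests are exactly the graphs of treewidth ≤ 1, so tw(G) ≥ 2. Combining the bounds, tw(G) = 2.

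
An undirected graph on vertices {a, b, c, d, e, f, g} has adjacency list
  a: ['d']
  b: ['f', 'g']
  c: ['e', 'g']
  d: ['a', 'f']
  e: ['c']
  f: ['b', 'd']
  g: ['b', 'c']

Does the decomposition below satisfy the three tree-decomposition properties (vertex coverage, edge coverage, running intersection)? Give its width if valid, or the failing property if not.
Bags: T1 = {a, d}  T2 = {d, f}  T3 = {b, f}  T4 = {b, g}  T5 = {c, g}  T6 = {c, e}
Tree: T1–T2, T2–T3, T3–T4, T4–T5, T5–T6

Yes; width 1.

Checking the three conditions: (i) the bags cover all of {a, b, c, d, e, f, g}; (ii) for each edge, some bag contains both endpoints; (iii) the bags containing any fixed vertex form a subtree. All hold, so the decomposition is valid with width 2 − 1 = 1.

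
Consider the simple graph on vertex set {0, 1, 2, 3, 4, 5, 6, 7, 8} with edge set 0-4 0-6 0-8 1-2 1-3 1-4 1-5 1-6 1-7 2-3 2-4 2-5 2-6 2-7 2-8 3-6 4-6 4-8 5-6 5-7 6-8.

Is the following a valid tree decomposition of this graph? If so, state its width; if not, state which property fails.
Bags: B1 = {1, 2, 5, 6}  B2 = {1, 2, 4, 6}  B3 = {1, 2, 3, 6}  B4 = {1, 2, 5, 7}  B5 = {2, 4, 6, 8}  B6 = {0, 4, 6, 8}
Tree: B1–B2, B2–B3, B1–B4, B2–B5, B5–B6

Yes; width 3.

Checking the three conditions: (i) the bags cover all of {0, 1, 2, 3, 4, 5, 6, 7, 8}; (ii) for each edge, some bag contains both endpoints; (iii) the bags containing any fixed vertex form a subtree. All hold, so the decomposition is valid with width 4 − 1 = 3.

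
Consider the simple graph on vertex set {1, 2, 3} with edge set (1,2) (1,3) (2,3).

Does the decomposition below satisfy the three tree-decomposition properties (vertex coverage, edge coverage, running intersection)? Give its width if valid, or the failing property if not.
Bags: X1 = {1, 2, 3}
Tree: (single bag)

Checking the three conditions: (i) the bags cover all of {1, 2, 3}; (ii) for each edge, some bag contains both endpoints; (iii) the bags containing any fixed vertex form a subtree. All hold, so the decomposition is valid with width 3 − 1 = 2.

Yes; width 2.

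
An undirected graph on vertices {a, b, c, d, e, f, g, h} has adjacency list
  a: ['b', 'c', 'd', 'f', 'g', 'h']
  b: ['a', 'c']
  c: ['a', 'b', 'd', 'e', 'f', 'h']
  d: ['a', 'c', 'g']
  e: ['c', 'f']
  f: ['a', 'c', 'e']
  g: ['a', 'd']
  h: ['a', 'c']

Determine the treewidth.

2

A width-2 tree decomposition is:
Bags: B1 = {a, c, d}  B2 = {a, c, f}  B3 = {a, d, g}  B4 = {a, b, c}  B5 = {a, c, h}  B6 = {c, e, f}
Tree: B1–B2, B1–B3, B2–B4, B2–B5, B2–B6
Each bag holds 3 vertices, so the decomposition has width 2, which upper-bounds the treewidth. For the lower bound, the 3 vertices {a, d, g} are pairwise adjacent, and any tree decomposition puts a clique entirely inside one bag — forcing width ≥ 2. Combining the bounds, tw(G) = 2.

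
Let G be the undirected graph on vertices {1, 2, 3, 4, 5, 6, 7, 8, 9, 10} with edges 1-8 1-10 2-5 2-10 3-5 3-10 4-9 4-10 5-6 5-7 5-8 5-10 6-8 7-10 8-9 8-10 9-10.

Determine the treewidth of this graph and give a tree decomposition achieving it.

Every bag has size at most 3, so the width is 3 − 1 = 2 and tw(G) ≤ 2. On the other hand G contains the 3-clique {1, 8, 10}. A clique must lie in a single bag of any decomposition, so no decomposition can have width below 2. Hence tw(G) = 2 exactly.

Treewidth 2.
Bags: B1 = {5, 8, 10}  B2 = {5, 7, 10}  B3 = {5, 6, 8}  B4 = {8, 9, 10}  B5 = {4, 9, 10}  B6 = {2, 5, 10}  B7 = {1, 8, 10}  B8 = {3, 5, 10}
Tree: B1–B2, B1–B3, B1–B4, B4–B5, B2–B6, B4–B7, B6–B8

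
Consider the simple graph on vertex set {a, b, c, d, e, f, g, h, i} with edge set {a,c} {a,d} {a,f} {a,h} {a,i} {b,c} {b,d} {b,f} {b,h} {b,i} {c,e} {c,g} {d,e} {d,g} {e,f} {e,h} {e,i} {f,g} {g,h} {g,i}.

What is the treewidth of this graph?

A width-4 tree decomposition is:
Bags: B1 = {a, b, d, e, g}  B2 = {a, b, e, g, h}  B3 = {a, b, e, f, g}  B4 = {a, b, c, e, g}  B5 = {a, b, e, g, i}
Tree: B1–B2, B2–B3, B3–B4, B4–B5
Every bag has size at most 5, so the width is 5 − 1 = 4 and tw(G) ≤ 4. For the lower bound: the 5 vertex sets {d,g}, {e,h}, {a,f}, {b}, {c} are disjoint, each induces a connected subgraph, and every pair is joined by at least one edge of G. Contracting each set to a single vertex therefore yields K_{5} as a minor, and since treewidth is minor-monotone, tw(G) ≥ tw(K_{5}) = 4. The upper and lower bounds meet at 4, so that is the treewidth.

4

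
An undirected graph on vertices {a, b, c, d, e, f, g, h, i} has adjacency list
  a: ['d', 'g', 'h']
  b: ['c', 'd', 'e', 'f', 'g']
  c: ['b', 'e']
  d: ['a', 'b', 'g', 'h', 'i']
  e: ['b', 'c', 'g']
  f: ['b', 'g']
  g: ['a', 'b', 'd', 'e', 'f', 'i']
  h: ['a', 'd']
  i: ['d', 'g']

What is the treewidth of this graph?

A width-2 tree decomposition is:
Bags: B1 = {b, c, e}  B2 = {b, e, g}  B3 = {b, d, g}  B4 = {a, d, g}  B5 = {d, g, i}  B6 = {b, f, g}  B7 = {a, d, h}
Tree: B1–B2, B2–B3, B3–B4, B3–B5, B3–B6, B4–B7
Each bag holds 3 vertices, so the decomposition has width 2, which upper-bounds the treewidth. On the other hand G contains the 3-clique {a, d, g}. A clique must lie in a single bag of any decomposition, so no decomposition can have width below 2. Combining the bounds, tw(G) = 2.

2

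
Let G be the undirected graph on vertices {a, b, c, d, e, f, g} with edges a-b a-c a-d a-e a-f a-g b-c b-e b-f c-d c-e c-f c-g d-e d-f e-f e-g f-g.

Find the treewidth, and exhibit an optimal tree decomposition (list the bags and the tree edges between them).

Treewidth 4.
One optimal decomposition is:
Bags: B1 = {a, c, d, e, f}  B2 = {a, c, e, f, g}  B3 = {a, b, c, e, f}
Tree: B1–B2, B2–B3

Every bag has size at most 5, so the width is 5 − 1 = 4 and tw(G) ≤ 4. Conversely, {a, c, d, e, f} is a clique of size 5, and the vertices of any clique must share a bag in every tree decomposition; so some bag has ≥ 5 vertices and tw(G) ≥ 4. Combining the bounds, tw(G) = 4.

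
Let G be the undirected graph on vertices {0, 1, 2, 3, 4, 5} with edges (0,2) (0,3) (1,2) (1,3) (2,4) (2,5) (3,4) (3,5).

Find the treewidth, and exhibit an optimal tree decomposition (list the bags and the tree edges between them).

Treewidth 2.
One such decomposition:
Bags: B1 = {2, 3, 5}  B2 = {0, 2, 3}  B3 = {2, 3, 4}  B4 = {1, 2, 3}
Tree: B1–B2, B2–B3, B3–B4

Every bag has size at most 3, so the width is 3 − 1 = 2 and tw(G) ≤ 2. The edges 2–5–3–0–2 form a cycle, so G is not a tree and its treewidth is at least 2. Hence tw(G) = 2 exactly.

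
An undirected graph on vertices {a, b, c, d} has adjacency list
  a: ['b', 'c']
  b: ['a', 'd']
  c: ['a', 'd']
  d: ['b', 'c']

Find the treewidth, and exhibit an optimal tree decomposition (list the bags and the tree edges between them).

The largest bag has 3 vertices, giving width 2; this decomposition certifies tw(G) ≤ 2. For the lower bound, G contains the cycle b–a–c–d–b, so G is not a forest; only forests have treewidth ≤ 1, hence tw(G) ≥ 2. Hence tw(G) = 2 exactly.

Treewidth 2.
One such decomposition:
Bags: B1 = {a, b, c}  B2 = {b, c, d}
Tree: B1–B2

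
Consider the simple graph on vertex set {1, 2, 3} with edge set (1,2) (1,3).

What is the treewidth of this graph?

1

A width-1 tree decomposition is:
Bags: B1 = {1, 3}  B2 = {1, 2}
Tree: B1–B2
Each bag holds 2 vertices, so the decomposition has width 1, which upper-bounds the treewidth. G has an edge, so its treewidth is at least 1. Therefore the treewidth is 1.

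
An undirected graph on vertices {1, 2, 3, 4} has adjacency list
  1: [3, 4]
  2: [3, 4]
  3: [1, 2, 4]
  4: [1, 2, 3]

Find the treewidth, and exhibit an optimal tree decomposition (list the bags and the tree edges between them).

Treewidth 2.
Bags: B1 = {1, 3, 4}  B2 = {2, 3, 4}
Tree: B1–B2

Each bag holds 3 vertices, so the decomposition has width 2, which upper-bounds the treewidth. Conversely, {1, 3, 4} is a clique of size 3, and the vertices of any clique must share a bag in every tree decomposition; so some bag has ≥ 3 vertices and tw(G) ≥ 2. Combining the bounds, tw(G) = 2.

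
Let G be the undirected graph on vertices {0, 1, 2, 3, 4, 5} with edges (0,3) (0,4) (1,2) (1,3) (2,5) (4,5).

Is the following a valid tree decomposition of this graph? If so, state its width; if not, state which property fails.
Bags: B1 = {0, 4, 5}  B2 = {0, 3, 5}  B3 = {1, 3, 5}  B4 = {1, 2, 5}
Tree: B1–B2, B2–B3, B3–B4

Yes; width 2.

Checking the three conditions: (i) the bags cover all of {0, 1, 2, 3, 4, 5}; (ii) for each edge, some bag contains both endpoints; (iii) the bags containing any fixed vertex form a subtree. All hold, so the decomposition is valid with width 3 − 1 = 2.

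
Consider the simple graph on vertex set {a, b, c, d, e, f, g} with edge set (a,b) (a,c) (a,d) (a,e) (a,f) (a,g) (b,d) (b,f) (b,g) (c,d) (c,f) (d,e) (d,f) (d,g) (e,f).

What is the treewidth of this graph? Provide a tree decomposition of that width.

The largest bag has 4 vertices, giving width 3; this decomposition certifies tw(G) ≤ 3. On the other hand G contains the 4-clique {a, b, d, g}. A clique must lie in a single bag of any decomposition, so no decomposition can have width below 3. Therefore the treewidth is 3.

Treewidth 3.
One optimal decomposition is:
Bags: B1 = {a, d, e, f}  B2 = {a, b, d, f}  B3 = {a, c, d, f}  B4 = {a, b, d, g}
Tree: B1–B2, B1–B3, B2–B4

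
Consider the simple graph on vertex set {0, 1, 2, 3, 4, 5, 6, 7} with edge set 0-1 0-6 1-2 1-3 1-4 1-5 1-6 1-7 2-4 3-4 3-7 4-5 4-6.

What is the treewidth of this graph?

2

A width-2 tree decomposition is:
Bags: B1 = {1, 3, 4}  B2 = {1, 3, 7}  B3 = {1, 4, 6}  B4 = {0, 1, 6}  B5 = {1, 2, 4}  B6 = {1, 4, 5}
Tree: B1–B2, B1–B3, B3–B4, B1–B5, B1–B6
The largest bag has 3 vertices, giving width 2; this decomposition certifies tw(G) ≤ 2. For the lower bound, the 3 vertices {0, 1, 6} are pairwise adjacent, and any tree decomposition puts a clique entirely inside one bag — forcing width ≥ 2. The upper and lower bounds meet at 2, so that is the treewidth.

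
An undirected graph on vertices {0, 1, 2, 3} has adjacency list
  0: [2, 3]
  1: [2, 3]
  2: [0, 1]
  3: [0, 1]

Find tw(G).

A width-2 tree decomposition is:
Bags: B1 = {0, 1, 2}  B2 = {0, 1, 3}
Tree: B1–B2
The largest bag has 3 vertices, giving width 2; this decomposition certifies tw(G) ≤ 2. For the lower bound, G contains the cycle 0–2–1–3–0, so G is not a forest; only forests have treewidth ≤ 1, hence tw(G) ≥ 2. Hence tw(G) = 2 exactly.

2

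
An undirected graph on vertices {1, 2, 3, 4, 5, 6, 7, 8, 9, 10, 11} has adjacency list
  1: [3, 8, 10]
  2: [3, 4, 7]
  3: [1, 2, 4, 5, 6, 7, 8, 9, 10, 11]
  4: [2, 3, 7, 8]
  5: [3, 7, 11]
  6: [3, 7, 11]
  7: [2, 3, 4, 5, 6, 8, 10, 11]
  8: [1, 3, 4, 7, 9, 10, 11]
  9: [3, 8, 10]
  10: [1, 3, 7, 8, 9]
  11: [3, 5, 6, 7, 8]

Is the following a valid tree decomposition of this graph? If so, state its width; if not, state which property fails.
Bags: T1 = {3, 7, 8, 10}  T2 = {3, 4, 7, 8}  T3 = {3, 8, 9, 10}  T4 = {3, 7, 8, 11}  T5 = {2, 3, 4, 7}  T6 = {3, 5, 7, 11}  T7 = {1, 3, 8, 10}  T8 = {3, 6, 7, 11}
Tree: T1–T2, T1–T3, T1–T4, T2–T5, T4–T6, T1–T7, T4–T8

Checking the three conditions: (i) the bags cover all of {1, 2, 3, 4, 5, 6, 7, 8, 9, 10, 11}; (ii) for each edge, some bag contains both endpoints; (iii) the bags containing any fixed vertex form a subtree. All hold, so the decomposition is valid with width 4 − 1 = 3.

Yes; width 3.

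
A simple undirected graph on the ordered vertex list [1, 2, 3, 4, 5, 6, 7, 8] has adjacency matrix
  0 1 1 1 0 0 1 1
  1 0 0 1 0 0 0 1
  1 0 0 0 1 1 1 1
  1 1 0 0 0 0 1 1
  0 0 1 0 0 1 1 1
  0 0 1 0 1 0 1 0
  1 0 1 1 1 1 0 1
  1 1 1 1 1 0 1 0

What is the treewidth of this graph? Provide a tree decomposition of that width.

Treewidth 3.
One such decomposition:
Bags: B1 = {3, 5, 7, 8}  B2 = {1, 3, 7, 8}  B3 = {3, 5, 6, 7}  B4 = {1, 4, 7, 8}  B5 = {1, 2, 4, 8}
Tree: B1–B2, B1–B3, B2–B4, B4–B5

Each bag holds 4 vertices, so the decomposition has width 3, which upper-bounds the treewidth. On the other hand G contains the 4-clique {1, 2, 4, 8}. A clique must lie in a single bag of any decomposition, so no decomposition can have width below 3. The upper and lower bounds meet at 3, so that is the treewidth.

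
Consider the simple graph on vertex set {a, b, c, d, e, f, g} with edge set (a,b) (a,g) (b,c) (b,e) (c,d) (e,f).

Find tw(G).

A width-1 tree decomposition is:
Bags: B1 = {a, b}  B2 = {b, c}  B3 = {a, g}  B4 = {b, e}  B5 = {e, f}  B6 = {c, d}
Tree: B1–B2, B1–B3, B2–B4, B4–B5, B2–B6
Every bag has size at most 2, so the width is 2 − 1 = 1 and tw(G) ≤ 1. G has an edge, so its treewidth is at least 1. Hence tw(G) = 1 exactly.

1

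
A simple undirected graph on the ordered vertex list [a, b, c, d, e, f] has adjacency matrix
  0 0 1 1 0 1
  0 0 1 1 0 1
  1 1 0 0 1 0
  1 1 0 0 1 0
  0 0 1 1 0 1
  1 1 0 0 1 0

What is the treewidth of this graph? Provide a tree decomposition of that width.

Treewidth 3.
Bags: B1 = {a, b, e, f}  B2 = {a, b, d, e}  B3 = {a, b, c, e}
Tree: B1–B2, B2–B3

Each bag holds 4 vertices, so the decomposition has width 3, which upper-bounds the treewidth. For the lower bound: the 4 vertex sets {a,f}, {d,e}, {b}, {c} are disjoint, each induces a connected subgraph, and every pair is joined by at least one edge of G. Contracting each set to a single vertex therefore yields K_{4} as a minor, and since treewidth is minor-monotone, tw(G) ≥ tw(K_{4}) = 3. The upper and lower bounds meet at 3, so that is the treewidth.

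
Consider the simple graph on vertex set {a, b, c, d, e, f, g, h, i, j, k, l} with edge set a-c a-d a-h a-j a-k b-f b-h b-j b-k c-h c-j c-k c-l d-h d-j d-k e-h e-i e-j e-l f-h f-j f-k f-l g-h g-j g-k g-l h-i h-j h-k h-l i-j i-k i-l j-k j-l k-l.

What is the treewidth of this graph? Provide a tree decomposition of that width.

Treewidth 4.
Bags: B1 = {b, f, h, j, k}  B2 = {f, h, j, k, l}  B3 = {c, h, j, k, l}  B4 = {h, i, j, k, l}  B5 = {g, h, j, k, l}  B6 = {a, c, h, j, k}  B7 = {e, h, i, j, l}  B8 = {a, d, h, j, k}
Tree: B1–B2, B2–B3, B3–B4, B3–B5, B3–B6, B4–B7, B6–B8

The largest bag has 5 vertices, giving width 4; this decomposition certifies tw(G) ≤ 4. For the lower bound, the 5 vertices {e, h, i, j, l} are pairwise adjacent, and any tree decomposition puts a clique entirely inside one bag — forcing width ≥ 4. Hence tw(G) = 4 exactly.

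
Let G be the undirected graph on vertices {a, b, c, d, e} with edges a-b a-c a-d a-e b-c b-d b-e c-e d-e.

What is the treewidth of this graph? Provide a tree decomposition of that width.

Treewidth 3.
One optimal decomposition is:
Bags: B1 = {a, b, d, e}  B2 = {a, b, c, e}
Tree: B1–B2

Every bag has size at most 4, so the width is 4 − 1 = 3 and tw(G) ≤ 3. On the other hand G contains the 4-clique {a, b, d, e}. A clique must lie in a single bag of any decomposition, so no decomposition can have width below 3. Hence tw(G) = 3 exactly.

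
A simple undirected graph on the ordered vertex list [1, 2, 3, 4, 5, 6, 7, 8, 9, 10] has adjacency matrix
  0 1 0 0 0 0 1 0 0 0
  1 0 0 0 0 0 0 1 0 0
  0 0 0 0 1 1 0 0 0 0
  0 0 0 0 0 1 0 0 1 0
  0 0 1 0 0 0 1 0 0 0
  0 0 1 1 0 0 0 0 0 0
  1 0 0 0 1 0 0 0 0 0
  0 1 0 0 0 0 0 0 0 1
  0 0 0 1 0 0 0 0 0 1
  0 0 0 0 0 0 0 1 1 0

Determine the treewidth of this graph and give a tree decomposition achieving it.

Treewidth 2.
One such decomposition:
Bags: B1 = {4, 6, 9}  B2 = {3, 6, 9}  B3 = {3, 5, 9}  B4 = {5, 7, 9}  B5 = {1, 7, 9}  B6 = {1, 2, 9}  B7 = {2, 8, 9}  B8 = {8, 9, 10}
Tree: B1–B2, B2–B3, B3–B4, B4–B5, B5–B6, B6–B7, B7–B8

Each bag holds 3 vertices, so the decomposition has width 2, which upper-bounds the treewidth. Since 9–4–6–3–5–7–1–2–8–10–9 is a cycle in G, G is not acyclic. Forests are exactly the graphs of treewidth ≤ 1, so tw(G) ≥ 2. Therefore the treewidth is 2.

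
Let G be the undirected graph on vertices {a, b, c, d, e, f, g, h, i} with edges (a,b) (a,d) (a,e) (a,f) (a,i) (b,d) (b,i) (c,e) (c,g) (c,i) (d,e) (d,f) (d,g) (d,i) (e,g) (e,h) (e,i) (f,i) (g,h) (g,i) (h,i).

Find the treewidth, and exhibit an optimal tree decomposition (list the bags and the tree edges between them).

Treewidth 3.
One such decomposition:
Bags: B1 = {d, e, g, i}  B2 = {a, d, e, i}  B3 = {a, b, d, i}  B4 = {c, e, g, i}  B5 = {a, d, f, i}  B6 = {e, g, h, i}
Tree: B1–B2, B2–B3, B1–B4, B3–B5, B4–B6

Each bag holds 4 vertices, so the decomposition has width 3, which upper-bounds the treewidth. For the lower bound, the 4 vertices {d, e, g, i} are pairwise adjacent, and any tree decomposition puts a clique entirely inside one bag — forcing width ≥ 3. Therefore the treewidth is 3.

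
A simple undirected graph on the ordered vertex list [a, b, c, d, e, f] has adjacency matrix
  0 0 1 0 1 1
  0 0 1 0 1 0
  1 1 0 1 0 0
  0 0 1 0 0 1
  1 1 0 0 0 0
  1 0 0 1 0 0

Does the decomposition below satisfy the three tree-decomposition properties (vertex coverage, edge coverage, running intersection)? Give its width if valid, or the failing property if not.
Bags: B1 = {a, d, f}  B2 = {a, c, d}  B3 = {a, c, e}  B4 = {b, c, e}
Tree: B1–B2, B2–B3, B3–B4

Yes; width 2.

Vertex coverage: the bags together contain {a, b, c, d, e, f}, the full vertex set. Edge coverage: each edge of G has both endpoints in at least one bag. Running intersection: for every vertex, the bags containing it form a connected subtree. All three properties hold, so this is a valid tree decomposition of width max|bag| − 1 = 2, and hence tw(G) ≤ 2.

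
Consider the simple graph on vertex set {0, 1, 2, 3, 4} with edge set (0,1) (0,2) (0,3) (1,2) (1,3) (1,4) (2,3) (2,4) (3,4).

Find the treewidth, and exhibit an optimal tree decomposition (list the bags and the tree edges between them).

Every bag has size at most 4, so the width is 4 − 1 = 3 and tw(G) ≤ 3. On the other hand G contains the 4-clique {0, 1, 2, 3}. A clique must lie in a single bag of any decomposition, so no decomposition can have width below 3. Hence tw(G) = 3 exactly.

Treewidth 3.
One optimal decomposition is:
Bags: B1 = {1, 2, 3, 4}  B2 = {0, 1, 2, 3}
Tree: B1–B2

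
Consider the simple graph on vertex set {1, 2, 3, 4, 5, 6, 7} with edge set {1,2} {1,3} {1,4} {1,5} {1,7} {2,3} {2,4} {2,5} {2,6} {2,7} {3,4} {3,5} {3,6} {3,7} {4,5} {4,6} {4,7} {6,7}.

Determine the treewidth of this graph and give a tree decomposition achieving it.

Treewidth 4.
Bags: B1 = {1, 2, 3, 4, 7}  B2 = {1, 2, 3, 4, 5}  B3 = {2, 3, 4, 6, 7}
Tree: B1–B2, B1–B3

Every bag has size at most 5, so the width is 5 − 1 = 4 and tw(G) ≤ 4. For the lower bound, the 5 vertices {1, 2, 3, 4, 5} are pairwise adjacent, and any tree decomposition puts a clique entirely inside one bag — forcing width ≥ 4. The upper and lower bounds meet at 4, so that is the treewidth.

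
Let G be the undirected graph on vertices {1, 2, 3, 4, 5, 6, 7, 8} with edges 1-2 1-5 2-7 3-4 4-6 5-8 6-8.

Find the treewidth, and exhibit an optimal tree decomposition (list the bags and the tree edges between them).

Treewidth 1.
One optimal decomposition is:
Bags: B1 = {3, 4}  B2 = {4, 6}  B3 = {6, 8}  B4 = {5, 8}  B5 = {1, 5}  B6 = {1, 2}  B7 = {2, 7}
Tree: B1–B2, B2–B3, B3–B4, B4–B5, B5–B6, B6–B7

Every bag has size at most 2, so the width is 2 − 1 = 1 and tw(G) ≤ 1. G has an edge, so its treewidth is at least 1. The upper and lower bounds meet at 1, so that is the treewidth.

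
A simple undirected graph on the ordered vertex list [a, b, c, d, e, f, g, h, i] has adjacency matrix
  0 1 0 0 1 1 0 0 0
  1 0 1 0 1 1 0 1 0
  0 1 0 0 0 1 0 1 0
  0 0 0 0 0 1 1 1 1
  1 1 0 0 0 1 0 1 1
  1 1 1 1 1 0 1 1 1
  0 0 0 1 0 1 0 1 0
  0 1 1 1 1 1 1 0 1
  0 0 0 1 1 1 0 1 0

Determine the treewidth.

A width-3 tree decomposition is:
Bags: B1 = {a, b, e, f}  B2 = {b, e, f, h}  B3 = {b, c, f, h}  B4 = {e, f, h, i}  B5 = {d, f, h, i}  B6 = {d, f, g, h}
Tree: B1–B2, B2–B3, B2–B4, B4–B5, B5–B6
Each bag holds 4 vertices, so the decomposition has width 3, which upper-bounds the treewidth. Conversely, {d, f, g, h} is a clique of size 4, and the vertices of any clique must share a bag in every tree decomposition; so some bag has ≥ 4 vertices and tw(G) ≥ 3. The upper and lower bounds meet at 3, so that is the treewidth.

3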